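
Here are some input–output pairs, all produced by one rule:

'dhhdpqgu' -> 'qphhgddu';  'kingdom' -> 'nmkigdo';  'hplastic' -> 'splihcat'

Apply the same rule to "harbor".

Rule — sort the characters into reverse alphabetical order, then move the first character to the end.
Working it through for "harbor": intermediate "rrohba", final "rohbar".
(Check on "hplastic": → "tsplihca" → "splihcat" ✓)

rohbar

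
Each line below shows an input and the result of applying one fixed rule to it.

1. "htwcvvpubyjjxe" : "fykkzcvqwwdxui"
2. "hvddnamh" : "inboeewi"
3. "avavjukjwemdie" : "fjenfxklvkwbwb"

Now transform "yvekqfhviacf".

gdbjwigrlfwz

Each output is the input with this applied: reverse the string, then shift every letter 1 place forward in the alphabet (wrapping around).
For "yvekqfhviacf" the result is "gdbjwigrlfwz".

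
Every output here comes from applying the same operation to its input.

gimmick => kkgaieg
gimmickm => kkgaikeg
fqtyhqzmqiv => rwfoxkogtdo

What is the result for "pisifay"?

Rule — shift every letter 2 places backward in the alphabet (wrapping around), then move the first 2 characters to the end (rotate left by 2).
Starting from "pisifay": after the first operation, "ngqgdyw"; after the second, "qgdywng".

qgdywng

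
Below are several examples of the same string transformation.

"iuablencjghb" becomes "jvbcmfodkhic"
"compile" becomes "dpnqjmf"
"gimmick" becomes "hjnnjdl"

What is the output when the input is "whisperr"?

xijtqfss

Rule — shift every letter 1 place forward in the alphabet (wrapping around).
For "whisperr" the result is "xijtqfss".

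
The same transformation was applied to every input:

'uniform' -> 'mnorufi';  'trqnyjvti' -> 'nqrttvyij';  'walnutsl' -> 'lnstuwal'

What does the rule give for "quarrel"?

Each output is the input with this applied: sort the characters into alphabetical order, then move the first 2 characters to the end (rotate left by 2).
"quarrel" → "lqrruae".

lqrruae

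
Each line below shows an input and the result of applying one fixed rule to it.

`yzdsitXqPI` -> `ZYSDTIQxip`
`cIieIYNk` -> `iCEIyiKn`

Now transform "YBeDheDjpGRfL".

In each case the input is transformed by: swap each adjacent pair of characters (1↔2, 3↔4, ...), then flip the case of every letter.
Working it through for "YBeDheDjpGRfL": intermediate "BYDeehjDGpfRL", final "bydEEHJdgPFrl".

bydEEHJdgPFrl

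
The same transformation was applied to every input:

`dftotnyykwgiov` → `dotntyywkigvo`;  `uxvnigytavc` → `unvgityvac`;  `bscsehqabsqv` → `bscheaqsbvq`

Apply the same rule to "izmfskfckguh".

ifmkscfgkhu

The pattern: swap each adjacent pair of characters (1↔2, 3↔4, ...), then delete the first character.
On "izmfskfckguh": the first step gives "zifmkscfgkhu", and the second then gives "ifmkscfgkhu".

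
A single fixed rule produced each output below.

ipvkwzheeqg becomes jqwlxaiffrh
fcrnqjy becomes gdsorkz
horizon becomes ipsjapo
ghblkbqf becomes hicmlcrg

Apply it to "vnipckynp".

The rule is to shift every letter 1 place forward in the alphabet (wrapping around).
Applying that to "vnipckynp" gives "wojqdlzoq".

wojqdlzoq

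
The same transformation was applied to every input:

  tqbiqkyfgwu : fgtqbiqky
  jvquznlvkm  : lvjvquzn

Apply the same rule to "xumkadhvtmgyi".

The transformation: delete the last 2 characters, then move the last 2 characters to the front (rotate right by 2).
On "xumkadhvtmgyi" that produces "mgxumkadhvt".

mgxumkadhvt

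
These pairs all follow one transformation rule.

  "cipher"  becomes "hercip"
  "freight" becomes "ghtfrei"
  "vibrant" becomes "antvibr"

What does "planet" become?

netpla

Each output is the input with this applied: move the last 3 characters to the front (rotate right by 3).
"planet" → "netpla".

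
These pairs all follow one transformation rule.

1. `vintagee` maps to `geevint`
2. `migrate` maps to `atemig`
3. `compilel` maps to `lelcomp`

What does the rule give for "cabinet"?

netcab

Each output is the input with this applied: move the last 3 characters to the front (rotate right by 3), then delete the last character.
Starting from "cabinet": after the first operation, "netcabi"; after the second, "netcab".
(Check on "vintagee": → "geevinta" → "geevint" ✓)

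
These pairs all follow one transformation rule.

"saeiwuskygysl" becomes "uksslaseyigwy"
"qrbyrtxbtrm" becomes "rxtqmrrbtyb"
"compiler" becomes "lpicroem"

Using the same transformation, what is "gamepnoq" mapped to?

The pattern: take characters alternately from the front and the back (1st, last, 2nd, 2nd-last, ...), then move the last 3 characters to the front (rotate right by 3).
Applying both steps to "gamepnoq": "gqaomnep", then "nepgqaom".
(Check on "qrbyrtxbtrm": → "qmrrbtybrxt" → "rxtqmrrbtyb" ✓)

nepgqaom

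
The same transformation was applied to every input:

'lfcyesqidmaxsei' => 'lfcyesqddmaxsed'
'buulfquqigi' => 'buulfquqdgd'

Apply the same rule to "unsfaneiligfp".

What's happening: replace every "i" with "d".
For "unsfaneiligfp" the result is "unsfanedldgfp".

unsfanedldgfp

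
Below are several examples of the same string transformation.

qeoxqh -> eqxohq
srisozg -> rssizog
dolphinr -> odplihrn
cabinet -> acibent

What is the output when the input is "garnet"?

Each output is the input with this applied: swap each adjacent pair of characters (1↔2, 3↔4, ...).
Doing the same to "garnet": "agnrte".

agnrte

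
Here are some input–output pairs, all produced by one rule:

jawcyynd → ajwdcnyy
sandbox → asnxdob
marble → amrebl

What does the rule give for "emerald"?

meedrla

The rule is to move the first character to the end, then take characters alternately from the front and the back (1st, last, 2nd, 2nd-last, ...).
"emerald" → "meralde" → "meedrla".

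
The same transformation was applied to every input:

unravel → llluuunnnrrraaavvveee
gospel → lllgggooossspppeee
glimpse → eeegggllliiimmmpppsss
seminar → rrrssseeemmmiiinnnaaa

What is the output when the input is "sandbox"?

The pattern: repeat every character 3 times, then move the last 3 characters to the front (rotate right by 3).
"sandbox" → "xxxsssaaannndddbbbooo".

xxxsssaaannndddbbbooo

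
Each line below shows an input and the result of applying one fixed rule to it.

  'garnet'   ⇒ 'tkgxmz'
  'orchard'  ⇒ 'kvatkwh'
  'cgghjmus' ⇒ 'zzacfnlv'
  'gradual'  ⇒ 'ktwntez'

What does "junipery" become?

ngbixkrc

In each case the input is transformed by: shift every letter 7 places backward in the alphabet (wrapping around), then move the first character to the end.
Working it through for "junipery": intermediate "cngbixkr", final "ngbixkrc".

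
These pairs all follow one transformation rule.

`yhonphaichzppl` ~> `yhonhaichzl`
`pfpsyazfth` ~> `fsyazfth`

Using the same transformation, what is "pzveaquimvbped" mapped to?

zveaquimvbed

The pattern: remove every "p".
"pzveaquimvbped" → "zveaquimvbed".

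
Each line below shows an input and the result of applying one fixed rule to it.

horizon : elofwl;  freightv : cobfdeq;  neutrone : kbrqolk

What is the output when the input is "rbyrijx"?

The pattern: shift every letter 3 places backward in the alphabet (wrapping around), then delete the last character.
Applying that to "rbyrijx" gives "oyvofg".
(Check on "freightv": → "cobfdeqs" → "cobfdeq" ✓)

oyvofg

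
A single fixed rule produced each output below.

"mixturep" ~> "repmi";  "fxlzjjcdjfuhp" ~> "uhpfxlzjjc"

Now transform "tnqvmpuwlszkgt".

The transformation: move the last 3 characters to the front (rotate right by 3), then delete the last 3 characters.
On "tnqvmpuwlszkgt": the first step gives "kgttnqvmpuwlsz", and the second then gives "kgttnqvmpuw".
(Check on "mixturep": → "repmixtu" → "repmi" ✓)

kgttnqvmpuw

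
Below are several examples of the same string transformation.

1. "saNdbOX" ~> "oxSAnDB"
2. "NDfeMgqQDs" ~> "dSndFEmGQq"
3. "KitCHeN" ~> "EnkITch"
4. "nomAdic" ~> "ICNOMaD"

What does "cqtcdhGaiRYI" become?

Rule — flip the case of every letter, then move the last 2 characters to the front (rotate right by 2).
Working it through for "cqtcdhGaiRYI": intermediate "CQTCDHgAIryi", final "yiCQTCDHgAIr".

yiCQTCDHgAIr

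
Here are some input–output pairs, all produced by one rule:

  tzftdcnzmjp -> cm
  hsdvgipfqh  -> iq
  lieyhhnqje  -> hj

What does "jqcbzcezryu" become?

cr

Each output is the input with this applied: delete the first 3 characters, then keep one character in every 3, starting at position 3 (positions 3rd, 6th, 9th, ...).
Working it through for "jqcbzcezryu": intermediate "bzcezryu", final "cr".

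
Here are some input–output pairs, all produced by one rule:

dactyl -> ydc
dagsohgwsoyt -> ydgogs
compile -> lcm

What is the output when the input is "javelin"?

ijv

What's happening: move the last 3 characters to the front (rotate right by 3), then keep every other character starting from the second (positions 2nd, 4th, 6th, ...).
Working it through for "javelin": intermediate "linjave", final "ijv".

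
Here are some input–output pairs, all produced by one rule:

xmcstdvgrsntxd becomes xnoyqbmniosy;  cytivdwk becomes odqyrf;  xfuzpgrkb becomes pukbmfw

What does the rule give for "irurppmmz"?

pmkkhhu

In each case the input is transformed by: delete the first 2 characters, then shift every letter 5 places backward in the alphabet (wrapping around).
On "irurppmmz": the first step gives "urppmmz", and the second then gives "pmkkhhu".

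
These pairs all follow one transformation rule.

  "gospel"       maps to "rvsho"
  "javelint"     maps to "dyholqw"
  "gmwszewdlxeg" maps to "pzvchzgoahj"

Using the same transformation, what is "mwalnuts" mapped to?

zdoqxwv

What's happening: shift every letter 3 places forward in the alphabet (wrapping around), then delete the first character.
Working it through for "mwalnuts": intermediate "pzdoqxwv", final "zdoqxwv".
(Check on "gospel": → "jrvsho" → "rvsho" ✓)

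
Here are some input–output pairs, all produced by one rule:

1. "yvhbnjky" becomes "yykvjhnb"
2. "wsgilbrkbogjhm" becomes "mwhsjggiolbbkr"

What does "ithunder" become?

Each output is the input with this applied: take characters alternately from the front and the back (1st, last, 2nd, 2nd-last, ...), then swap each adjacent pair of characters (1↔2, 3↔4, ...).
On "ithunder": the first step gives "irtehdun", and the second then gives "rietdhnu".

rietdhnu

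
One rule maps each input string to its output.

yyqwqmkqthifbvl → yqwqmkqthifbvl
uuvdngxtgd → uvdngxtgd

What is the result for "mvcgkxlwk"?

vcgkxlwk

What's happening: delete the first character.
For "mvcgkxlwk" the result is "vcgkxlwk".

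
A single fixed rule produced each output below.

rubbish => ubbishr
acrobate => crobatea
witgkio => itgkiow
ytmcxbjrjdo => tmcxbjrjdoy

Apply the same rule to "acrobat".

In each case the input is transformed by: move the first character to the end.
Applying that to "acrobat" gives "crobata".

crobata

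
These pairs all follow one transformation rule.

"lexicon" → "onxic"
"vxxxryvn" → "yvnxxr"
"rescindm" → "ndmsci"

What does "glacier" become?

eraci

Each output is the input with this applied: delete the first 2 characters, then move the first 3 characters to the end (rotate left by 3).
For "glacier", step one produces "acier"; step two turns that into "eraci".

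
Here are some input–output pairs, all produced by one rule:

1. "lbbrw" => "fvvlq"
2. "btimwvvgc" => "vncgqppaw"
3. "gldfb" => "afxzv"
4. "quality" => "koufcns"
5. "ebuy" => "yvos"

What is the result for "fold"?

The transformation: shift every letter 6 places backward in the alphabet (wrapping around).
On "fold" that produces "zifx".

zifx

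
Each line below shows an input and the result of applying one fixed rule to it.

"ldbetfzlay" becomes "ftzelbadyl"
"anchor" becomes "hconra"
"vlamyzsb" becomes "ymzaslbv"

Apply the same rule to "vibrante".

arnbtiev

The transformation: swap the front and back halves of the string, then take characters alternately from the front and the back (1st, last, 2nd, 2nd-last, ...).
On "vibrante": the first step gives "antevibr", and the second then gives "arnbtiev".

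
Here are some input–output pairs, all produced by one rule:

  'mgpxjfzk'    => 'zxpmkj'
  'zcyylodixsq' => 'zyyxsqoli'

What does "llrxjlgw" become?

xwrlll

The pattern: sort the characters into reverse alphabetical order, then delete the last 2 characters.
Applying both steps to "llrxjlgw": "xwrllljg", then "xwrlll".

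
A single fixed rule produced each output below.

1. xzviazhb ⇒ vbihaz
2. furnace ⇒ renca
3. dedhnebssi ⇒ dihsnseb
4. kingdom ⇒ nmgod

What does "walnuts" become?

Each output is the input with this applied: delete the first 2 characters, then take characters alternately from the front and the back (1st, last, 2nd, 2nd-last, ...).
On "walnuts": the first step gives "lnuts", and the second then gives "lsntu".

lsntu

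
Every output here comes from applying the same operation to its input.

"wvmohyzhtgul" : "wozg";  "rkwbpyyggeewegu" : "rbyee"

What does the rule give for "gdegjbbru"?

ggb

What's happening: keep one character in every 3, starting at position 1 (positions 1st, 4th, 7th, ...).
For "gdegjbbru" the result is "ggb".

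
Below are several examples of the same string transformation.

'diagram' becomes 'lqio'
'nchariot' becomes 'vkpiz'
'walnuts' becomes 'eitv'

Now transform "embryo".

muj

The rule is to delete the last 3 characters, then shift every letter 8 places forward in the alphabet (wrapping around).
On "embryo" that produces "muj".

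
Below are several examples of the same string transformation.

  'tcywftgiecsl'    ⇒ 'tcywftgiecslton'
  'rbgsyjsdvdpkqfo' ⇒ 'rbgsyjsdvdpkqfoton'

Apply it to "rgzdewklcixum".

What's happening: append "ton".
For "rgzdewklcixum" the result is "rgzdewklcixumton".

rgzdewklcixumton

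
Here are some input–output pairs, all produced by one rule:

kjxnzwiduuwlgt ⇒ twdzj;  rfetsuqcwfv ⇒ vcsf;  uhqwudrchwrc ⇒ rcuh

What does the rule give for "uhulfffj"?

jfh

The transformation: keep one character in every 3, starting at position 2 (positions 2nd, 5th, 8th, ...), then reverse the string.
For "uhulfffj", step one produces "hfj"; step two turns that into "jfh".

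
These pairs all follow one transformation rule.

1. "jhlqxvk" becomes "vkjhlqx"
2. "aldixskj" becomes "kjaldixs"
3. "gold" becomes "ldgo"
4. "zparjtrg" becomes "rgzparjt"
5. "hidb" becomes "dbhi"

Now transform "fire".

Looking at the pairs, the operation is to move the last 2 characters to the front (rotate right by 2).
So "fire" becomes "refi".

refi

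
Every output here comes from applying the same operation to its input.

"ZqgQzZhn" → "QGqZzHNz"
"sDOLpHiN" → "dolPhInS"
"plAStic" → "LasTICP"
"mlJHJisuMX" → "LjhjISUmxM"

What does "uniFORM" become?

In each case the input is transformed by: move the first character to the end, then flip the case of every letter.
Working it through for "uniFORM": intermediate "niFORMu", final "NIformU".

NIformU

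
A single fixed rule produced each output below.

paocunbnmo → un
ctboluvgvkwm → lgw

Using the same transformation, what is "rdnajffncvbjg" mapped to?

jnb

In each case the input is transformed by: delete the first 2 characters, then keep one character in every 3, starting at position 3 (positions 3rd, 6th, 9th, ...).
Applying both steps to "rdnajffncvbjg": "najffncvbjg", then "jnb".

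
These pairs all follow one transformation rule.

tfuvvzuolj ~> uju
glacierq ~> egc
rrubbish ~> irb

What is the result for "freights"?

hfi

Each output is the input with this applied: swap the front and back halves of the string, then keep one character in every 3, starting at position 2 (positions 2nd, 5th, 8th, ...).
Working it through for "freights": intermediate "ghtsfrei", final "hfi".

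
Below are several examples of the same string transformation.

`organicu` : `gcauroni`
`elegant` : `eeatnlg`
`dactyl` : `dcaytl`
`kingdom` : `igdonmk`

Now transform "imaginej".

geanmjii

Looking at the pairs, the operation is to sort the characters into reverse alphabetical order, then move the last 3 characters to the front (rotate right by 3).
"imaginej" → "nmjiigea" → "geanmjii".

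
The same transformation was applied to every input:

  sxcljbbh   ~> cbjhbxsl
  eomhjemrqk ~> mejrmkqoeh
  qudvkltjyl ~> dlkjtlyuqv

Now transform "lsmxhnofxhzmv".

What's happening: swap each adjacent pair of characters (1↔2, 3↔4, ...), then move the first 3 characters to the end (rotate left by 3).
Starting from "lsmxhnofxhzmv": after the first operation, "slxmnhfohxmzv"; after the second, "mnhfohxmzvslx".

mnhfohxmzvslx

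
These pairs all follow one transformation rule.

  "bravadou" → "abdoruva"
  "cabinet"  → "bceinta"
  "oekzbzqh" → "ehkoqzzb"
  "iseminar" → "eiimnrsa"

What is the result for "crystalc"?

Looking at the pairs, the operation is to sort the characters into alphabetical order, then move the first character to the end.
Applying both steps to "crystalc": "acclrsty", then "cclrstya".
(Check on "oekzbzqh": → "behkoqzz" → "ehkoqzzb" ✓)

cclrstya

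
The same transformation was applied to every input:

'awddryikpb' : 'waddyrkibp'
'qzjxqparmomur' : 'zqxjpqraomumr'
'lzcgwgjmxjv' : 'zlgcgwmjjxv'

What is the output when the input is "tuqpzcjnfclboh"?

utpqcznjcfblho

The pattern: swap each adjacent pair of characters (1↔2, 3↔4, ...).
On "tuqpzcjnfclboh" that produces "utpqcznjcfblho".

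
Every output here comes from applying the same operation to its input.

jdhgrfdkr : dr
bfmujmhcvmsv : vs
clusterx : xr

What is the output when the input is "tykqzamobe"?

The rule is to swap each adjacent pair of characters (1↔2, 3↔4, ...), then keep only the last 2 characters.
Applying that to "tykqzamobe" gives "eb".

eb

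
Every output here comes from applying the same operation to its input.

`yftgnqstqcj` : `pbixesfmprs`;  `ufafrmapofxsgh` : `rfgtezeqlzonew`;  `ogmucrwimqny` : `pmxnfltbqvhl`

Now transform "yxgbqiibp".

Looking at the pairs, the operation is to move the last 3 characters to the front (rotate right by 3), then shift every letter 1 place backward in the alphabet (wrapping around).
On "yxgbqiibp": the first step gives "ibpyxgbqi", and the second then gives "haoxwfaph".

haoxwfaph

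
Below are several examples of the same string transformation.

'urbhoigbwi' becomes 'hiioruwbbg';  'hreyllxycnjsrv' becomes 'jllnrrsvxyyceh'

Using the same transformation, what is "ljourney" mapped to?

noruyejl

Each output is the input with this applied: sort the characters into alphabetical order, then move the first 3 characters to the end (rotate left by 3).
Applying that to "ljourney" gives "noruyejl".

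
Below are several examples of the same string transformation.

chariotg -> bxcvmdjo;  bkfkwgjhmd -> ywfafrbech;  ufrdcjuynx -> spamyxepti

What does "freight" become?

oamzdbc

The pattern: shift every letter 5 places backward in the alphabet (wrapping around), then move the last character to the front.
Applying both steps to "freight": "amzdbco", then "oamzdbc".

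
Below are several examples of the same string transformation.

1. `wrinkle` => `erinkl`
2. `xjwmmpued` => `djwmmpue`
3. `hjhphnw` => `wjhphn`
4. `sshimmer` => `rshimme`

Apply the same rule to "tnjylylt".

tnjylyl

What's happening: delete the first character, then move the last character to the front.
Applying both steps to "tnjylylt": "njylylt", then "tnjylyl".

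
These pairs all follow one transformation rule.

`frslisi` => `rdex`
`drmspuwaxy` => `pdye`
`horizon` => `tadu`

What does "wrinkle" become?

In each case the input is transformed by: shift every letter 12 places forward in the alphabet (wrapping around), then keep only the first 4 characters.
Applying both steps to "wrinkle": "iduzwxq", then "iduz".

iduz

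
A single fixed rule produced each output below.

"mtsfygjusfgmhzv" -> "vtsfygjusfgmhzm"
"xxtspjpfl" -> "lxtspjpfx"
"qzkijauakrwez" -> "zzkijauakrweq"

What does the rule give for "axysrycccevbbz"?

zxysrycccevbba

In each case the input is transformed by: swap the first and last characters.
"axysrycccevbbz" → "zxysrycccevbba".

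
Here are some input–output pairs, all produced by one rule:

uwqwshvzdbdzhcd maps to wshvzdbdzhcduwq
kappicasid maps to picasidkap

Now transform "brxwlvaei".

wlvaeibrx

Each output is the input with this applied: move the first 3 characters to the end (rotate left by 3).
"brxwlvaei" → "wlvaeibrx".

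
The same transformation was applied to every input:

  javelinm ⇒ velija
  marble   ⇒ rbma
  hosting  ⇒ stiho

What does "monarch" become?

In each case the input is transformed by: delete the last 2 characters, then move the first 2 characters to the end (rotate left by 2).
"monarch" → "narmo".

narmo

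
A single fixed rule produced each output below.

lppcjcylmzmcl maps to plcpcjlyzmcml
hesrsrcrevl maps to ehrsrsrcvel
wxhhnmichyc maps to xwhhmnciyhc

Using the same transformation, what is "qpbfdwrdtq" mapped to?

pqfbwddrqt

The rule is to swap each adjacent pair of characters (1↔2, 3↔4, ...).
Doing the same to "qpbfdwrdtq": "pqfbwddrqt".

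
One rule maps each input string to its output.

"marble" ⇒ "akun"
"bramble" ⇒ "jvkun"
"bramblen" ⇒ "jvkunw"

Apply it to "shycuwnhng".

hldfwqwp

The rule is to shift every letter 9 places forward in the alphabet (wrapping around), then delete the first 2 characters.
Working it through for "shycuwnhng": intermediate "bqhldfwqwp", final "hldfwqwp".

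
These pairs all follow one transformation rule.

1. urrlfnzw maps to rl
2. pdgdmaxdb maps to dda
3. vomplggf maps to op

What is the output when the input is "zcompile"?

cm

The transformation: delete the last 3 characters, then keep every other character starting from the second (positions 2nd, 4th, 6th, ...).
Working it through for "zcompile": intermediate "zcomp", final "cm".
(Check on "vomplggf": → "vompl" → "op" ✓)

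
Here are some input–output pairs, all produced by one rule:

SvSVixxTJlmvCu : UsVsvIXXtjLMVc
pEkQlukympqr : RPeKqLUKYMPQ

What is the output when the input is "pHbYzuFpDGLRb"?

BPhByZUfPdglr

The pattern: move the last character to the front, then flip the case of every letter.
Applying both steps to "pHbYzuFpDGLRb": "bpHbYzuFpDGLR", then "BPhByZUfPdglr".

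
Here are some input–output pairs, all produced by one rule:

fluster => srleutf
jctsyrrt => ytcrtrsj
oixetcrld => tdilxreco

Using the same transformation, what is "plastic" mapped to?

The pattern: take characters alternately from the front and the back (1st, last, 2nd, 2nd-last, ...), then swap the first and last characters.
Applying both steps to "plastic": "pcliats", then "scliatp".

scliatp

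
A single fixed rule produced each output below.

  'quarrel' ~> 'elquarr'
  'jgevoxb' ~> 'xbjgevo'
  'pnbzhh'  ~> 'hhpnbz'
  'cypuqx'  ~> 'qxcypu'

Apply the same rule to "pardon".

onpard

What's happening: move the last 2 characters to the front (rotate right by 2).
On "pardon" that produces "onpard".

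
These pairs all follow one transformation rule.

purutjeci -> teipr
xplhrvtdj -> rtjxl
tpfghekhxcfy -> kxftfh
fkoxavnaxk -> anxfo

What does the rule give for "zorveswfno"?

ewnzr

The pattern: keep every other character starting from the first (positions 1st, 3rd, 5th, ...), then move the last 3 characters to the front (rotate right by 3).
For "zorveswfno", step one produces "zrewn"; step two turns that into "ewnzr".
(Check on "xplhrvtdj": → "xlrtj" → "rtjxl" ✓)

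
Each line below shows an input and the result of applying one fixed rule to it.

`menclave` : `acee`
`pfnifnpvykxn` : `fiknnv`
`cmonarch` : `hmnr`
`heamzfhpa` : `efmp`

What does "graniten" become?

nnrt

In each case the input is transformed by: keep every other character starting from the second (positions 2nd, 4th, 6th, ...), then sort the characters into alphabetical order.
For "graniten", step one produces "rntn"; step two turns that into "nnrt".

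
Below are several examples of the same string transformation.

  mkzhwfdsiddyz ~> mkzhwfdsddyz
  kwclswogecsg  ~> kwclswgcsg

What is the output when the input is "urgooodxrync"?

The pattern: remove every vowel.
Doing the same to "urgooodxrync": "rgdxrync".

rgdxrync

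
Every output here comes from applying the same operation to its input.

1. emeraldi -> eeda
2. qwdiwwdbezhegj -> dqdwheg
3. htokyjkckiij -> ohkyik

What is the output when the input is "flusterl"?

The transformation: keep every other character starting from the first (positions 1st, 3rd, 5th, ...), then swap each adjacent pair of characters (1↔2, 3↔4, ...).
Starting from "flusterl": after the first operation, "futr"; after the second, "ufrt".

ufrt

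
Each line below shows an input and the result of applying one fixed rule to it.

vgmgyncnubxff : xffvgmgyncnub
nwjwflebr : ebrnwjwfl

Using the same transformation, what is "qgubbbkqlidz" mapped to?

idzqgubbbkql

In each case the input is transformed by: move the last 3 characters to the front (rotate right by 3).
So "qgubbbkqlidz" becomes "idzqgubbbkql".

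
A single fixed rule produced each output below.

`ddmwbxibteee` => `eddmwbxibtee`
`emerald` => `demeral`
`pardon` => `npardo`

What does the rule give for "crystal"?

lcrysta

Looking at the pairs, the operation is to move the last character to the front.
For "crystal" the result is "lcrysta".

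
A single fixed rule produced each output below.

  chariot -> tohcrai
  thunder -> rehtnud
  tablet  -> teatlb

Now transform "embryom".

The transformation: move the last 2 characters to the front (rotate right by 2), then swap each adjacent pair of characters (1↔2, 3↔4, ...).
On "embryom": the first step gives "omembry", and the second then gives "momerby".
(Check on "chariot": → "otchari" → "tohcrai" ✓)

momerby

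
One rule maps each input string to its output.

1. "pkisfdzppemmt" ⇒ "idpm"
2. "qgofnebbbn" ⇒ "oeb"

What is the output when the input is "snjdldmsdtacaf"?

Rule — keep one character in every 3, starting at position 3 (positions 3rd, 6th, 9th, ...).
On "snjdldmsdtacaf" that produces "jddc".

jddc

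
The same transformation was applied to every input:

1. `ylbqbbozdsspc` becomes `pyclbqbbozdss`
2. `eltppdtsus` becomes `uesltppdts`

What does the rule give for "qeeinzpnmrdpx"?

pqxeeinzpnmrd

Each output is the input with this applied: swap the first and last characters, then move the last 2 characters to the front (rotate right by 2).
Applying both steps to "qeeinzpnmrdpx": "xeeinzpnmrdpq", then "pqxeeinzpnmrd".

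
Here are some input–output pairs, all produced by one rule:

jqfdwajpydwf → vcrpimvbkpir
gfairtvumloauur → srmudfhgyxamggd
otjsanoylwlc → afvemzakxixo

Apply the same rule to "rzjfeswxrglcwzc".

What's happening: shift every letter 12 places forward in the alphabet (wrapping around).
For "rzjfeswxrglcwzc" the result is "dlvrqeijdsxoilo".

dlvrqeijdsxoilo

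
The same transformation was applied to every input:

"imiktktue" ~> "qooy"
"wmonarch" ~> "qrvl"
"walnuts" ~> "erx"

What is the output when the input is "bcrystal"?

The transformation: keep every other character starting from the second (positions 2nd, 4th, 6th, ...), then shift every letter 4 places forward in the alphabet (wrapping around).
Applying both steps to "bcrystal": "cytl", then "gcxp".
(Check on "wmonarch": → "mnrh" → "qrvl" ✓)

gcxp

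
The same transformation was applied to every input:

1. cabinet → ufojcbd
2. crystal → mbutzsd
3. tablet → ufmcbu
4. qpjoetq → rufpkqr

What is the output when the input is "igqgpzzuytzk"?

lauzvaaqhrhj

The transformation: reverse the string, then shift every letter 1 place forward in the alphabet (wrapping around).
For "igqgpzzuytzk", step one produces "kztyuzzpgqgi"; step two turns that into "lauzvaaqhrhj".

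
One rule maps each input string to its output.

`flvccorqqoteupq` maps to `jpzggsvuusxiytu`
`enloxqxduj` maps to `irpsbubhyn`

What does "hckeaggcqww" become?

Rule — shift every letter 4 places forward in the alphabet (wrapping around).
For "hckeaggcqww" the result is "lgoiekkguaa".

lgoiekkguaa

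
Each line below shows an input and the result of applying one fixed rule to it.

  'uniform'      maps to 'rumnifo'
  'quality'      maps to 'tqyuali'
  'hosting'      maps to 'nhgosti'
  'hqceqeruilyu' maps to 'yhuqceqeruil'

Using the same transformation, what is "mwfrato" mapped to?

The pattern: swap the first and last characters, then move the last 2 characters to the front (rotate right by 2).
Working it through for "mwfrato": intermediate "owfratm", final "tmowfra".

tmowfra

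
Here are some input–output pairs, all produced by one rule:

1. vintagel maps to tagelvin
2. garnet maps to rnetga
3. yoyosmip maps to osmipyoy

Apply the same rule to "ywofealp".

fealpywo

What's happening: move the last character to the front, then swap the front and back halves of the string.
For "ywofealp" the result is "fealpywo".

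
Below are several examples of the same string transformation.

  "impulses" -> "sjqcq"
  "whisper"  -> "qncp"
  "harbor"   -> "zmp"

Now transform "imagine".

What's happening: delete the first 3 characters, then shift every letter 2 places backward in the alphabet (wrapping around).
For "imagine", step one produces "gine"; step two turns that into "eglc".

eglc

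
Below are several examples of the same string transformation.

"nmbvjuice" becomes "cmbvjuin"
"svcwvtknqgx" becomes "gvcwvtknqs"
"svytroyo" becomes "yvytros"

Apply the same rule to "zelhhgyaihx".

In each case the input is transformed by: delete the last character, then swap the first and last characters.
Starting from "zelhhgyaihx": after the first operation, "zelhhgyaih"; after the second, "helhhgyaiz".
(Check on "svcwvtknqgx": → "svcwvtknqg" → "gvcwvtknqs" ✓)

helhhgyaiz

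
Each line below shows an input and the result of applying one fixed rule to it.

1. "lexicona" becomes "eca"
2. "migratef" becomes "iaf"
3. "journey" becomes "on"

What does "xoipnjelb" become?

Looking at the pairs, the operation is to keep one character in every 3, starting at position 2 (positions 2nd, 5th, 8th, ...).
Doing the same to "xoipnjelb": "onl".

onl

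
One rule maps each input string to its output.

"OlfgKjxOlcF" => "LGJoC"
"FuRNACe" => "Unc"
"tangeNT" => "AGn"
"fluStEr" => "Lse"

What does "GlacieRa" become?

In each case the input is transformed by: flip the case of every letter, then keep every other character starting from the second (positions 2nd, 4th, 6th, ...).
For "GlacieRa", step one produces "gLACIErA"; step two turns that into "LCEA".

LCEA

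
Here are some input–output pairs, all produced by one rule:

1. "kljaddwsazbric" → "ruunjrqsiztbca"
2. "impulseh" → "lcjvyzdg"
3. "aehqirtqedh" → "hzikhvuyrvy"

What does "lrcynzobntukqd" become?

peqfseklbhucit

Each output is the input with this applied: move the first 3 characters to the end (rotate left by 3), then shift every letter 9 places backward in the alphabet (wrapping around).
On "lrcynzobntukqd" that produces "peqfseklbhucit".
(Check on "kljaddwsazbric": → "addwsazbricklj" → "ruunjrqsiztbca" ✓)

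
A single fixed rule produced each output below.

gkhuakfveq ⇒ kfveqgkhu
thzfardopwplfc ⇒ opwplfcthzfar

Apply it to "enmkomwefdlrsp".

efdlrspenmkom

Rule — swap the front and back halves of the string, then delete the last character.
For "enmkomwefdlrsp", step one produces "efdlrspenmkomw"; step two turns that into "efdlrspenmkom".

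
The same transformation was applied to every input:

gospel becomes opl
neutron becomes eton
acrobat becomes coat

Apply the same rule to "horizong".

In each case the input is transformed by: swap each adjacent pair of characters (1↔2, 3↔4, ...), then keep every other character starting from the first (positions 1st, 3rd, 5th, ...).
On "horizong": the first step gives "ohirozgn", and the second then gives "oiog".

oiog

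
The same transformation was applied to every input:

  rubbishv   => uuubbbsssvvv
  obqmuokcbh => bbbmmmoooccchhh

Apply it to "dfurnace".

Each output is the input with this applied: keep every other character starting from the second (positions 2nd, 4th, 6th, ...), then repeat every character 3 times.
Applying both steps to "dfurnace": "frae", then "fffrrraaaeee".

fffrrraaaeee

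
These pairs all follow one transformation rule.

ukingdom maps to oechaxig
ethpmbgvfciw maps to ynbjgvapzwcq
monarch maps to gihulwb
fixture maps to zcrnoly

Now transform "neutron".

hyonlih

The rule is to shift every letter 6 places backward in the alphabet (wrapping around).
"neutron" → "hyonlih".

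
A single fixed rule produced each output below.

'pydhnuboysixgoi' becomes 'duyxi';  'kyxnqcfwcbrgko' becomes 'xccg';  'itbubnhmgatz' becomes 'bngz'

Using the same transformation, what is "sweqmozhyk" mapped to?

eoy

Each output is the input with this applied: keep one character in every 3, starting at position 3 (positions 3rd, 6th, 9th, ...).
On "sweqmozhyk" that produces "eoy".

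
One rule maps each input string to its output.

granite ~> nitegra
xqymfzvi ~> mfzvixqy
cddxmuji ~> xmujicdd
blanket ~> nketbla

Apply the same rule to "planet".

netpla

The rule is to move the first 3 characters to the end (rotate left by 3).
"planet" → "netpla".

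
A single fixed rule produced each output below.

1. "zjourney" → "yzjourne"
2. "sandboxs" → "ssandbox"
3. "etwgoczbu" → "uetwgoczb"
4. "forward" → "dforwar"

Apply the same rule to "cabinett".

tcabinet

Each output is the input with this applied: move the last character to the front.
For "cabinett" the result is "tcabinet".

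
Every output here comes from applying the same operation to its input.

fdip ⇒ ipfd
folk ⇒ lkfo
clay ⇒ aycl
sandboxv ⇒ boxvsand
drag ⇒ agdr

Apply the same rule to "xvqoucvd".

ucvdxvqo

The transformation: swap the front and back halves of the string.
For "xvqoucvd" the result is "ucvdxvqo".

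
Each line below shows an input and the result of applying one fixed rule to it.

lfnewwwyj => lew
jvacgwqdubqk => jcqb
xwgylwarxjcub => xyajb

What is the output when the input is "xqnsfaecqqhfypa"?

xseqy

In each case the input is transformed by: keep one character in every 3, starting at position 1 (positions 1st, 4th, 7th, ...).
So "xqnsfaecqqhfypa" becomes "xseqy".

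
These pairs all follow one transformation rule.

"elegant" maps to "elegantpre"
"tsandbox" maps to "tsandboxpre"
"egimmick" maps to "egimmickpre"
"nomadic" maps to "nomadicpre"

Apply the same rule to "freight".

What's happening: append "pre".
For "freight" the result is "freightpre".

freightpre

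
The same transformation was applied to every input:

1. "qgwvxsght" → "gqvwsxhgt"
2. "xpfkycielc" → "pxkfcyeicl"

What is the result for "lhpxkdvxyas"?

hlxpdkxvays

Looking at the pairs, the operation is to swap each adjacent pair of characters (1↔2, 3↔4, ...).
On "lhpxkdvxyas" that produces "hlxpdkxvays".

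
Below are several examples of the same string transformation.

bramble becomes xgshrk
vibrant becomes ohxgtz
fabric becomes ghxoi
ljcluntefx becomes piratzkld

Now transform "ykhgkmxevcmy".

The pattern: delete the first character, then shift every letter 6 places forward in the alphabet (wrapping around).
Working it through for "ykhgkmxevcmy": intermediate "khgkmxevcmy", final "qnmqsdkbise".

qnmqsdkbise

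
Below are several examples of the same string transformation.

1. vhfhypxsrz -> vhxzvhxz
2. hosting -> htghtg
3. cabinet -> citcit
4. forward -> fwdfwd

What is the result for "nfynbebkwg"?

nnbgnnbg

Each output is the input with this applied: keep one character in every 3, starting at position 1 (positions 1st, 4th, 7th, ...), then write the whole string twice.
For "nfynbebkwg", step one produces "nnbg"; step two turns that into "nnbgnnbg".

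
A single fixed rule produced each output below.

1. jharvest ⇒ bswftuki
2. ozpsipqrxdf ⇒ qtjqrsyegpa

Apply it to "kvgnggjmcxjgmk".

Rule — shift every letter 1 place forward in the alphabet (wrapping around), then move the first 2 characters to the end (rotate left by 2).
On "kvgnggjmcxjgmk": the first step gives "lwhohhkndykhnl", and the second then gives "hohhkndykhnllw".
(Check on "ozpsipqrxdf": → "paqtjqrsyeg" → "qtjqrsyegpa" ✓)

hohhkndykhnllw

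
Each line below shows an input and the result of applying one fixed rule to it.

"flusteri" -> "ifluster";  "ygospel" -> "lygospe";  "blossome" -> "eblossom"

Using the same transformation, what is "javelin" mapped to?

The transformation: move the last character to the front.
Doing the same to "javelin": "njaveli".

njaveli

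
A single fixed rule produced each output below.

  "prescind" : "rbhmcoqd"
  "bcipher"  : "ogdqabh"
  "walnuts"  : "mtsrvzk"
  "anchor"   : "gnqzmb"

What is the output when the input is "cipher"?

gdqbho

What's happening: move the first 3 characters to the end (rotate left by 3), then shift every letter 1 place backward in the alphabet (wrapping around).
Starting from "cipher": after the first operation, "hercip"; after the second, "gdqbho".
(Check on "anchor": → "horanc" → "gnqzmb" ✓)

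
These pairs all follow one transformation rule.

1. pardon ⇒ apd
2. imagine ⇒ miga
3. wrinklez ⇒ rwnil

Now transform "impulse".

miup

Looking at the pairs, the operation is to swap each adjacent pair of characters (1↔2, 3↔4, ...), then delete the last 3 characters.
For "impulse", step one produces "miupsle"; step two turns that into "miup".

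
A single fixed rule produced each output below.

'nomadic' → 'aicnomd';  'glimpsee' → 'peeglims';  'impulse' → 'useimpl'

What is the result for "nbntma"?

What's happening: move the last 3 characters to the front (rotate right by 3), then swap the first and last characters.
Applying that to "nbntma" gives "nmanbt".

nmanbt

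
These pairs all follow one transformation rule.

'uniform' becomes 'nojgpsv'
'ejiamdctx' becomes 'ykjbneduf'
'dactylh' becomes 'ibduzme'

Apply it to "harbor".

sbscpi

The rule is to shift every letter 1 place forward in the alphabet (wrapping around), then swap the first and last characters.
On "harbor": the first step gives "ibscps", and the second then gives "sbscpi".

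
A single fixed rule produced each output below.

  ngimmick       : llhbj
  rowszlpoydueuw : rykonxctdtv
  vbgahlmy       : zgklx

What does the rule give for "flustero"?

rsdqn

The transformation: delete the first 3 characters, then shift every letter 1 place backward in the alphabet (wrapping around).
On "flustero": the first step gives "stero", and the second then gives "rsdqn".
(Check on "ngimmick": → "mmick" → "llhbj" ✓)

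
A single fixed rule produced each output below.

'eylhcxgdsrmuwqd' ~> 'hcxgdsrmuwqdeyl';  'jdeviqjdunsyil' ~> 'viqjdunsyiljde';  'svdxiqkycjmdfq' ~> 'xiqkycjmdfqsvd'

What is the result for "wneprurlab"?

Each output is the input with this applied: move the first 3 characters to the end (rotate left by 3).
Applying that to "wneprurlab" gives "prurlabwne".

prurlabwne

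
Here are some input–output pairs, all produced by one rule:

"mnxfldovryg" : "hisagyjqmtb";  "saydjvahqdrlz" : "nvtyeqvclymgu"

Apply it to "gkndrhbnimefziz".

In each case the input is transformed by: shift every letter 5 places backward in the alphabet (wrapping around).
"gkndrhbnimefziz" → "bfiymcwidhzaudu".

bfiymcwidhzaudu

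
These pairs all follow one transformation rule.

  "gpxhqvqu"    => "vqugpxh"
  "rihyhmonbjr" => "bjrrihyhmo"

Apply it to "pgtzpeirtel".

telpgtzpei

The transformation: move the last 3 characters to the front (rotate right by 3), then delete the last character.
Working it through for "pgtzpeirtel": intermediate "telpgtzpeir", final "telpgtzpei".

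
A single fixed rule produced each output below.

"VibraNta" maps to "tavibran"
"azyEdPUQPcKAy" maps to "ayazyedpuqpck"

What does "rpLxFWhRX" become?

rxrplxfwh

The pattern: move the last 2 characters to the front (rotate right by 2), then convert every letter to lowercase.
"rpLxFWhRX" → "rxrplxfwh".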